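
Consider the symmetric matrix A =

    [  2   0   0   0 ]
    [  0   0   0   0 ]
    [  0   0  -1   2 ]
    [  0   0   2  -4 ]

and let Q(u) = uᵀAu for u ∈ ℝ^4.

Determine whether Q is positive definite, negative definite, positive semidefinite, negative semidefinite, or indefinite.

Applying the same elementary operations to the rows and columns of A produces a congruent diagonal matrix with entries 2, 0, -1, 0.
Counting signs: 1 positive, 1 negative, 2 zero.
Hence Q is indefinite.

indefinite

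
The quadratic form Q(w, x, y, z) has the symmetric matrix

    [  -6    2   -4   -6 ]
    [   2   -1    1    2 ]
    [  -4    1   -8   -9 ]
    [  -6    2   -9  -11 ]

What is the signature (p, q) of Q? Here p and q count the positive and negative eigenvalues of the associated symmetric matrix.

(0, 3)

Congruent diagonalization of A (simultaneous row and column reduction) yields pivots -6, -1/3, -5, 0.
That gives 3 negative, 1 zero pivots.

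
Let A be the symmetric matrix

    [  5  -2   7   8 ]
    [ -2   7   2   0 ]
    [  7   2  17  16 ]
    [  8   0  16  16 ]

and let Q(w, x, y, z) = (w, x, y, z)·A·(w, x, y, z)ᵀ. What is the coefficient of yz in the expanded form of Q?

The coefficient of yz is A[3,4] + A[4,3] = 2·16 = 32.

32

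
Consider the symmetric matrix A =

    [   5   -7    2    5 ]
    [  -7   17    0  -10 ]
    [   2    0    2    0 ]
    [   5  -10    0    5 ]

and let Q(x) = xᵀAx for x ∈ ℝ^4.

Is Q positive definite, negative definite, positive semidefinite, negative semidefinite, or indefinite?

indefinite

Symmetric row and column elimination reduces A to a congruent diagonal form with pivots 5, 36/5, 1/9, -15/2.
So there are 3 positive, 1 negative pivots.
Hence Q is indefinite.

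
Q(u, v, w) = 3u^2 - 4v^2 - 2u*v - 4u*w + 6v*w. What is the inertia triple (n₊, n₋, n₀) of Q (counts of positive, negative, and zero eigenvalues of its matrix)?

(1, 2, 0)

Write A = [[3, -1, -2], [-1, -4, 3], [-2, 3, 0]].
Applying the same elementary operations to the rows and columns of A produces a congruent diagonal matrix with entries 3, -13/3, -1/13.
Counting signs: 1 positive, 2 negative.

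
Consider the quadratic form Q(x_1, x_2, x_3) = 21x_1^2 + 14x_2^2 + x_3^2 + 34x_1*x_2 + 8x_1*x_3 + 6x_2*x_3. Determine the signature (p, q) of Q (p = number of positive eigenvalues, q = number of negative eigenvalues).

(2, 0)

Write A = [[21, 17, 4], [17, 14, 3], [4, 3, 1]].
Symmetric row and column elimination reduces A to a congruent diagonal form with pivots 21, 5/21, 0.
That gives 2 positive, 1 zero pivots.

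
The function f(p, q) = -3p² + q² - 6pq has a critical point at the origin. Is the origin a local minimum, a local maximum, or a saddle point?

saddle point

The Hessian at the origin is H = [[-6, -6], [-6, 2]].
det H = -6·2 − (-6)² = -48 < 0, so H is indefinite.
Therefore the origin is a saddle point.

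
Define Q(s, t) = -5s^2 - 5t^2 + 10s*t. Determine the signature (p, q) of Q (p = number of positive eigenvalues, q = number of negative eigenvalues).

(0, 1)

Write A = [[-5, 5], [5, -5]].
Applying the same elementary operations to the rows and columns of A produces a congruent diagonal matrix with entries -5, 0.
So there are 1 negative, 1 zero pivots.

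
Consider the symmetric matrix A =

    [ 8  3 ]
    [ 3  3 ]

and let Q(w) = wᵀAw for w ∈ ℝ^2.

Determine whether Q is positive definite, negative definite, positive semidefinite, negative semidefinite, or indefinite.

Congruent diagonalization of A (simultaneous row and column reduction) yields pivots 8, 15/8.
So there are 2 positive pivots.
Hence Q is positive definite.

positive definite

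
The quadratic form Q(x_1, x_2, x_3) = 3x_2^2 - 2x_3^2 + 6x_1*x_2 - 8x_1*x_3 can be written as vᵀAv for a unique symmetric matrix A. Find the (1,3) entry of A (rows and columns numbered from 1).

-4

The coefficient of x_1·x_3 in Q is -8. For a symmetric A this equals A[1,3] + A[3,1] = 2·A[1,3].
So A[1,3] = -8/2 = -4.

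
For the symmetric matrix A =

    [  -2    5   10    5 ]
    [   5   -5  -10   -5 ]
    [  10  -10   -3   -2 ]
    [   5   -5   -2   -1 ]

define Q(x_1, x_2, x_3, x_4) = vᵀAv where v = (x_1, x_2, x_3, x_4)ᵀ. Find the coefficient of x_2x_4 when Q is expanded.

-10

The coefficient of x_2x_4 is A[2,4] + A[4,2] = 2·(-5) = -10.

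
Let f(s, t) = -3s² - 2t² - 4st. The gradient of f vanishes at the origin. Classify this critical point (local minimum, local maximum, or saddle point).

local maximum

The Hessian at the origin is H = [[-6, -4], [-4, -4]].
det H = -6·-4 − (-4)² = 8 > 0 and H[1,1] = -6 < 0, so H is negative definite.
Therefore the origin is a local maximum.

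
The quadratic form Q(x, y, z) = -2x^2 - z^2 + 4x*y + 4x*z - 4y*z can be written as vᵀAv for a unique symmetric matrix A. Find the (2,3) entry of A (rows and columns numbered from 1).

The coefficient of y·z in Q is -4. For a symmetric A this equals A[2,3] + A[3,2] = 2·A[2,3].
So A[2,3] = -4/2 = -2.

-2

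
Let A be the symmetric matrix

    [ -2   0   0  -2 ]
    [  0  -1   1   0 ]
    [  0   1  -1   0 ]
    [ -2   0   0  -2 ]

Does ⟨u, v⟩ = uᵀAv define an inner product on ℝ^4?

no

Applying the same elementary operations to the rows and columns of A produces a congruent diagonal matrix with entries -2, -1, 0, 0.
So there are 2 negative, 2 zero pivots.
Hence Q is negative semidefinite.
⟨·,·⟩ is an inner product exactly when A is positive definite.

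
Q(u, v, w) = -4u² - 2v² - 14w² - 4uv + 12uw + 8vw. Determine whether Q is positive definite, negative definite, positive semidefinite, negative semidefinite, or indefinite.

negative definite

The symmetric matrix of Q is A = [[-4, -2, 6], [-2, -2, 4], [6, 4, -14]].
Leading principal minors: Δ_1 = -4, Δ_2 = 4, Δ_3 = -16.
The signs alternate starting with Δ_1 < 0, so by Sylvester's criterion Q is negative definite.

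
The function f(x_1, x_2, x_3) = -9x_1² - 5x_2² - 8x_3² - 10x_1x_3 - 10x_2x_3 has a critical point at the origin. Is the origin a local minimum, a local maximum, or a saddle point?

local maximum

The Hessian at the origin is H = [[-18, 0, -10], [0, -10, -10], [-10, -10, -16]].
Applying the same elementary operations to the rows and columns of H produces a congruent diagonal matrix with entries -18, -10, -4/9.
That gives 3 negative pivots.
H is negative definite, so the origin is a strict local maximum.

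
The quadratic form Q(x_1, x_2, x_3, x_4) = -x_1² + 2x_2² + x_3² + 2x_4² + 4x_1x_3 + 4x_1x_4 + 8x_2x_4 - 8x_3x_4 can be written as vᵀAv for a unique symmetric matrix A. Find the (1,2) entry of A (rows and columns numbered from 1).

The coefficient of x_1·x_2 in Q is 0. For a symmetric A this equals A[1,2] + A[2,1] = 2·A[1,2].
So A[1,2] = 0/2 = 0.

0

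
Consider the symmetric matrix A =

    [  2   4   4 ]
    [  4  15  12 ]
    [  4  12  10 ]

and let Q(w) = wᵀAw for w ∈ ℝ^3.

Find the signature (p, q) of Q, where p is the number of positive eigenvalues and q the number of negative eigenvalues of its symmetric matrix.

(2, 1)

An LDLᵀ factorisation of A has diagonal entries 2, 7, -2/7.
So there are 2 positive, 1 negative pivots.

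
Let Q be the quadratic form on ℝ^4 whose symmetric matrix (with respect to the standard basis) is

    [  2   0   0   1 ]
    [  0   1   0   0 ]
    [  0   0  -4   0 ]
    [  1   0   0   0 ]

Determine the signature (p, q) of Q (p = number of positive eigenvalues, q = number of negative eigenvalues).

Congruent diagonalization of A (simultaneous row and column reduction) yields pivots 2, 1, -4, -1/2.
So there are 2 positive, 2 negative pivots.

(2, 2)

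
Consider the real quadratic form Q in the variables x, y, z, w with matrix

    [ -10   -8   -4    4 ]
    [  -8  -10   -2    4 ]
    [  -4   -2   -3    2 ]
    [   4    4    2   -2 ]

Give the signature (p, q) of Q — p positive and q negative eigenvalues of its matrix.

(1, 3)

Row-reducing A symmetrically gives the diagonal entries -10, -18/5, -1, 2/9.
So there are 1 positive, 3 negative pivots.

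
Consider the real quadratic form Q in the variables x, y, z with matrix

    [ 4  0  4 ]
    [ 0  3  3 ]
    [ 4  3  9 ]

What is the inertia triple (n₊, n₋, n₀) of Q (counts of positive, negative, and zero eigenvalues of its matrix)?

(3, 0, 0)

Row-reducing A symmetrically gives the diagonal entries 4, 3, 2.
Counting signs: 3 positive.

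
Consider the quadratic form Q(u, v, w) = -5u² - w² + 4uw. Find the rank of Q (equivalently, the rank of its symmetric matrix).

2

Write A = [[-5, 0, 2], [0, 0, 0], [2, 0, -1]].
Row-reducing A symmetrically gives the diagonal entries -5, 0, -1/5.
So there are 2 negative, 1 zero pivots.
The rank is the number of nonzero pivots: 2.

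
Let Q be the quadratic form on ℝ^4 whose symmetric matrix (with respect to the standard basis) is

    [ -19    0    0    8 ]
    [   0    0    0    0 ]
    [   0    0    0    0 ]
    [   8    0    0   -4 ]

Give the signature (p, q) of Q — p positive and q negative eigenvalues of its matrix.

(0, 2)

Applying the same elementary operations to the rows and columns of A produces a congruent diagonal matrix with entries -19, 0, 0, -12/19.
Counting signs: 2 negative, 2 zero.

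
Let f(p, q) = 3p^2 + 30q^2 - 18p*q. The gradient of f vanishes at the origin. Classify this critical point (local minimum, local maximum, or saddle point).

The Hessian at the origin is H = [[6, -18], [-18, 60]].
det H = 6·60 − (-18)² = 36 > 0 and H[1,1] = 6 > 0, so H is positive definite.
Therefore the origin is a local minimum.

local minimum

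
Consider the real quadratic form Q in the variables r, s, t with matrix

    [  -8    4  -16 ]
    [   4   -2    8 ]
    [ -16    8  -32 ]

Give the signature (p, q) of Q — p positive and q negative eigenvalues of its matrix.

(0, 1)

Symmetric row and column elimination reduces A to a congruent diagonal form with pivots -8, 0, 0.
That gives 1 negative, 2 zero pivots.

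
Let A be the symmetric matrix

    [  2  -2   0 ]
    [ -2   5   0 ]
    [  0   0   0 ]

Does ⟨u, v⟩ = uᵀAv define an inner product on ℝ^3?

Congruent diagonalization of A (simultaneous row and column reduction) yields pivots 2, 3, 0.
So there are 2 positive, 1 zero pivots.
Hence Q is positive semidefinite.
⟨·,·⟩ is an inner product exactly when A is positive definite.

no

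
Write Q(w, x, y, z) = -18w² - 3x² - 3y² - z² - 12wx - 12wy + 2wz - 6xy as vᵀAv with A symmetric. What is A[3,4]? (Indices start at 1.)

The coefficient of y·z in Q is 0. For a symmetric A this equals A[3,4] + A[4,3] = 2·A[3,4].
So A[3,4] = 0/2 = 0.

0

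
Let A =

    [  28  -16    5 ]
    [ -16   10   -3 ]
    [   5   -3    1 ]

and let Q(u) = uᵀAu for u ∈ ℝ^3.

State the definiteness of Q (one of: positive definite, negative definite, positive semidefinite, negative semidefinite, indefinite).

Leading principal minors: Δ_1 = 28, Δ_2 = 24, Δ_3 = 2.
All leading principal minors are positive, so by Sylvester's criterion Q is positive definite.

positive definite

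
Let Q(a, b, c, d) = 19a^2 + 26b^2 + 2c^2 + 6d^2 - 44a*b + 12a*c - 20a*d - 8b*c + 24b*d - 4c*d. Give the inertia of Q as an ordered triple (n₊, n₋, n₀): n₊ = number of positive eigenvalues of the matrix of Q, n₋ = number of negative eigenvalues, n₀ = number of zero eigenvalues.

The associated matrix is A = [[19, -22, 6, -10], [-22, 26, -4, 12], [6, -4, 2, -2], [-10, 12, -2, 6]].
Row-reducing A symmetrically gives the diagonal entries 19, 10/19, -82/5, 20/41.
So there are 3 positive, 1 negative pivots.

(3, 1, 0)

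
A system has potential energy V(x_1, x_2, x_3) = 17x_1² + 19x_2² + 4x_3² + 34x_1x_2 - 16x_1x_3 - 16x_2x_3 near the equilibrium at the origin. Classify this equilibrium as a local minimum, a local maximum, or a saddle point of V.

local minimum

The Hessian at the origin is H = [[34, 34, -16], [34, 38, -16], [-16, -16, 8]].
Row-reducing H symmetrically gives the diagonal entries 34, 4, 8/17.
Counting signs: 3 positive.
H is positive definite, so the origin is a strict local minimum.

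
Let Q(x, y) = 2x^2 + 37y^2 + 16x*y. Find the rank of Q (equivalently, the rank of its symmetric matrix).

The symmetric matrix is A = [[2, 8], [8, 37]].
Applying the same elementary operations to the rows and columns of A produces a congruent diagonal matrix with entries 2, 5.
So there are 2 positive pivots.
The rank is the number of nonzero pivots: 2.

2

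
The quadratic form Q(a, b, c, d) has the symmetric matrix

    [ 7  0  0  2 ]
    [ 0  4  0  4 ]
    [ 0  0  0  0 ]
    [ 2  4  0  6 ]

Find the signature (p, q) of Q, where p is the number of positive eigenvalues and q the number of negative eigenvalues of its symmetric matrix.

(3, 0)

Symmetric row and column elimination reduces A to a congruent diagonal form with pivots 7, 4, 0, 10/7.
So there are 3 positive, 1 zero pivots.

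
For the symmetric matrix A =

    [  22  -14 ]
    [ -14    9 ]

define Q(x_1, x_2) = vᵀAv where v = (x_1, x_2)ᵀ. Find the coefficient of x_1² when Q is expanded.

The coefficient of x_1² is the diagonal entry A[1,1] = 22.

22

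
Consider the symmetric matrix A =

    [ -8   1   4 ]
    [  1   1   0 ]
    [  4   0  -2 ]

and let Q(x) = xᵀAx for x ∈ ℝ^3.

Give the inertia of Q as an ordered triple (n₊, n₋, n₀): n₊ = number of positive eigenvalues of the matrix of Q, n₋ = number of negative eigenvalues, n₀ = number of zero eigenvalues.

Symmetric row and column elimination reduces A to a congruent diagonal form with pivots -8, 9/8, -2/9.
So there are 1 positive, 2 negative pivots.

(1, 2, 0)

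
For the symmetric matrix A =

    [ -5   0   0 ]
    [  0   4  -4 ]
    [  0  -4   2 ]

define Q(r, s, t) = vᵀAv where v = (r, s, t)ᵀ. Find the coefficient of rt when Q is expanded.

The coefficient of rt is A[1,3] + A[3,1] = 2·0 = 0.

0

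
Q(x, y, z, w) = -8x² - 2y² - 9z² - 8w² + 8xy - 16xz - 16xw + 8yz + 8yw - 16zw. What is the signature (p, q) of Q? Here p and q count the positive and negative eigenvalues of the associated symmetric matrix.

Write A = [[-8, 4, -8, -8], [4, -2, 4, 4], [-8, 4, -9, -8], [-8, 4, -8, -8]].
Applying the same elementary operations to the rows and columns of A produces a congruent diagonal matrix with entries -8, 0, -1, 0.
Counting signs: 2 negative, 2 zero.

(0, 2)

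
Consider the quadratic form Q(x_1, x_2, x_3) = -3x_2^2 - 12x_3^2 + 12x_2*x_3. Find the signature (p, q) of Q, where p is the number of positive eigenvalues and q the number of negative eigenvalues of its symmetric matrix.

(0, 1)

Write A = [[0, 0, 0], [0, -3, 6], [0, 6, -12]].
Congruent diagonalization of A (simultaneous row and column reduction) yields pivots 0, -3, 0.
That gives 1 negative, 2 zero pivots.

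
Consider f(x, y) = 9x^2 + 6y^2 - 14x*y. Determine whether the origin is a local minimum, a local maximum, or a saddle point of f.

local minimum

The Hessian at the origin is H = [[18, -14], [-14, 12]].
det H = 18·12 − (-14)² = 20 > 0 and H[1,1] = 18 > 0, so H is positive definite.
Therefore the origin is a local minimum.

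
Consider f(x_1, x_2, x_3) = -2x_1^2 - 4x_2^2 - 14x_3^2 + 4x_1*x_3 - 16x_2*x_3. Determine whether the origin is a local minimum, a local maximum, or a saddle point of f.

saddle point

The Hessian at the origin is H = [[-4, 0, 4], [0, -8, -16], [4, -16, -28]].
Applying the same elementary operations to the rows and columns of H produces a congruent diagonal matrix with entries -4, -8, 8.
So there are 1 positive, 2 negative pivots.
H is indefinite, so the origin is a saddle point.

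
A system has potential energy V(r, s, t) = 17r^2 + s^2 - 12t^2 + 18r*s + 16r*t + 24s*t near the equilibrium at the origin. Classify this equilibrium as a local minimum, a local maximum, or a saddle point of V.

saddle point

The Hessian at the origin is H = [[34, 18, 16], [18, 2, 24], [16, 24, -24]].
Symmetric row and column elimination reduces H to a congruent diagonal form with pivots 34, -128/17, 1/2.
Counting signs: 2 positive, 1 negative.
H is indefinite, so the origin is a saddle point.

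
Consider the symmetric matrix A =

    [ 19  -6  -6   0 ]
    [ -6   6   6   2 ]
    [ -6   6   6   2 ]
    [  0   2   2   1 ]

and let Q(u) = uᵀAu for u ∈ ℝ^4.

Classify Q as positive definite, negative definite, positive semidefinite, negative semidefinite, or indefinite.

positive semidefinite

Row-reducing A symmetrically gives the diagonal entries 19, 78/19, 0, 1/39.
That gives 3 positive, 1 zero pivots.
Hence Q is positive semidefinite.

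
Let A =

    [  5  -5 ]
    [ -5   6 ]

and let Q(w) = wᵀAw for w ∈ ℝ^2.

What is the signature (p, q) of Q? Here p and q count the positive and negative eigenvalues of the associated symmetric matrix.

Applying the same elementary operations to the rows and columns of A produces a congruent diagonal matrix with entries 5, 1.
So there are 2 positive pivots.

(2, 0)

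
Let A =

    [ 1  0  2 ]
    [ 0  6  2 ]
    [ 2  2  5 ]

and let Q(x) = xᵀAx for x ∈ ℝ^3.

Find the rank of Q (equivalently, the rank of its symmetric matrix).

Symmetric row and column elimination reduces A to a congruent diagonal form with pivots 1, 6, 1/3.
So there are 3 positive pivots.
The rank is the number of nonzero pivots: 3.

3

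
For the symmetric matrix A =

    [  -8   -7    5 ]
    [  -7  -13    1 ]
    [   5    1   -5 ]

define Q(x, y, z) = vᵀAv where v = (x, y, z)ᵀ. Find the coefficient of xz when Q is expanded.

10

The coefficient of xz is A[1,3] + A[3,1] = 2·5 = 10.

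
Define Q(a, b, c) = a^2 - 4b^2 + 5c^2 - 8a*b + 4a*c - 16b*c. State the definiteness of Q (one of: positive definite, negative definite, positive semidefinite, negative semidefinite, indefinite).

The associated matrix is A = [[1, -4, 2], [-4, -4, -8], [2, -8, 5]].
Congruent diagonalization of A (simultaneous row and column reduction) yields pivots 1, -20, 1.
That gives 2 positive, 1 negative pivots.
Hence Q is indefinite.

indefinite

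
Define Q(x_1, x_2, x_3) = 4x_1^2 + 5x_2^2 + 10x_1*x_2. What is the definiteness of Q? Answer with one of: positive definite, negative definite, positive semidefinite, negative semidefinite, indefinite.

indefinite

The associated matrix is A = [[4, 5, 0], [5, 5, 0], [0, 0, 0]].
Congruent diagonalization of A (simultaneous row and column reduction) yields pivots 4, -5/4, 0.
Counting signs: 1 positive, 1 negative, 1 zero.
Hence Q is indefinite.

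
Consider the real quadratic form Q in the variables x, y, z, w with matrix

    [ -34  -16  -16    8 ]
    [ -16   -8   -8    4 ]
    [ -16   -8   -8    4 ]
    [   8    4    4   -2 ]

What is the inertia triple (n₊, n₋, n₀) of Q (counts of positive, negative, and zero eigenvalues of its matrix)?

(0, 2, 2)

Congruent diagonalization of A (simultaneous row and column reduction) yields pivots -34, -8/17, 0, 0.
Counting signs: 2 negative, 2 zero.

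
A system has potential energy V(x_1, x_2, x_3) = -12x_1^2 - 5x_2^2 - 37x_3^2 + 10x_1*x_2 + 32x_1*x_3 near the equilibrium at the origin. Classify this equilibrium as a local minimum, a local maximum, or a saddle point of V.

local maximum

The Hessian at the origin is H = [[-24, 10, 32], [10, -10, 0], [32, 0, -74]].
Row-reducing H symmetrically gives the diagonal entries -24, -35/6, -6/7.
Counting signs: 3 negative.
H is negative definite, so the origin is a strict local maximum.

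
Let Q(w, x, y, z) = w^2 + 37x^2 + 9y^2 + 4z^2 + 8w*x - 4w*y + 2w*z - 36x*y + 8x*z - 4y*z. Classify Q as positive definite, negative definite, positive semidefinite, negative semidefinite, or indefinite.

The symmetric matrix is A = [[1, 4, -2, 1], [4, 37, -18, 4], [-2, -18, 9, -2], [1, 4, -2, 4]].
Symmetric row and column elimination reduces A to a congruent diagonal form with pivots 1, 21, 5/21, 3.
Counting signs: 4 positive.
Hence Q is positive definite.

positive definite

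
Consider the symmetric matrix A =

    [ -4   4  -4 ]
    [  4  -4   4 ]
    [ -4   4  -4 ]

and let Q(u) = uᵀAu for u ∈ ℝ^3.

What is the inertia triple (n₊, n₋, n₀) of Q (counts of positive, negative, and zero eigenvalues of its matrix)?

(0, 1, 2)

Row-reducing A symmetrically gives the diagonal entries -4, 0, 0.
That gives 1 negative, 2 zero pivots.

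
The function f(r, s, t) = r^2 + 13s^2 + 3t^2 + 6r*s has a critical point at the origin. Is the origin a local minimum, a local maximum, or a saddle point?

The Hessian at the origin is H = [[2, 6, 0], [6, 26, 0], [0, 0, 6]].
An LDLᵀ factorisation of H has diagonal entries 2, 8, 6.
Counting signs: 3 positive.
H is positive definite, so the origin is a strict local minimum.

local minimum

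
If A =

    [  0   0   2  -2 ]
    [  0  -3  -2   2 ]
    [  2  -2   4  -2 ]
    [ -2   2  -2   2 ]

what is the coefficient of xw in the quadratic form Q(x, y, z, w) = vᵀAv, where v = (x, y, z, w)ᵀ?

-4

The coefficient of xw is A[1,4] + A[4,1] = 2·(-2) = -4.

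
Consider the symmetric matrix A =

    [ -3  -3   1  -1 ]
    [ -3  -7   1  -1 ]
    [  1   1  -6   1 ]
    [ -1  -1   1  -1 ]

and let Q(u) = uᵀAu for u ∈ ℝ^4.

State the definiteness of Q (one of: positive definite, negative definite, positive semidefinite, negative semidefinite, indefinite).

negative definite

Leading principal minors: Δ_1 = -3, Δ_2 = 12, Δ_3 = -68, Δ_4 = 40.
The signs alternate starting with Δ_1 < 0, so by Sylvester's criterion Q is negative definite.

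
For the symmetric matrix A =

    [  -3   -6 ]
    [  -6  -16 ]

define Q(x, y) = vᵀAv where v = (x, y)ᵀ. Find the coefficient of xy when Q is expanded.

-12

The coefficient of xy is A[1,2] + A[2,1] = 2·(-6) = -12.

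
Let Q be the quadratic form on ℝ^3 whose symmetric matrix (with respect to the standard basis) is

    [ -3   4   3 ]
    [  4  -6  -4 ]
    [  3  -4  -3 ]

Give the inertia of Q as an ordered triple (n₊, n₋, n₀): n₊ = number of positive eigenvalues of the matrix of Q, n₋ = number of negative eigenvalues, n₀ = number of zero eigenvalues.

Row-reducing A symmetrically gives the diagonal entries -3, -2/3, 0.
That gives 2 negative, 1 zero pivots.

(0, 2, 1)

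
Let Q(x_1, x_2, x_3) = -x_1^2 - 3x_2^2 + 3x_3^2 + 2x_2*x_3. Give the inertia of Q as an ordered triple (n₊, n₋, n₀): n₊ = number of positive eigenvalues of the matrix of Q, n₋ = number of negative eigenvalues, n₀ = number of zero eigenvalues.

(1, 2, 0)

The associated matrix is A = [[-1, 0, 0], [0, -3, 1], [0, 1, 3]].
An LDLᵀ factorisation of A has diagonal entries -1, -3, 10/3.
Counting signs: 1 positive, 2 negative.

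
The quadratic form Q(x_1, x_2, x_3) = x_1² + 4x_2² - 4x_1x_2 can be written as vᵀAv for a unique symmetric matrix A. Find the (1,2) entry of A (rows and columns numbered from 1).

The coefficient of x_1·x_2 in Q is -4. For a symmetric A this equals A[1,2] + A[2,1] = 2·A[1,2].
So A[1,2] = -4/2 = -2.

-2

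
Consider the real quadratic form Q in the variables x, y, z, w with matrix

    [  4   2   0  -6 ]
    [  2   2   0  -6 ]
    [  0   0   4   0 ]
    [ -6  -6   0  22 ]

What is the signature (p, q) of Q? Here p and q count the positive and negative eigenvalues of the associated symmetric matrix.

Congruent diagonalization of A (simultaneous row and column reduction) yields pivots 4, 1, 4, 4.
So there are 4 positive pivots.

(4, 0)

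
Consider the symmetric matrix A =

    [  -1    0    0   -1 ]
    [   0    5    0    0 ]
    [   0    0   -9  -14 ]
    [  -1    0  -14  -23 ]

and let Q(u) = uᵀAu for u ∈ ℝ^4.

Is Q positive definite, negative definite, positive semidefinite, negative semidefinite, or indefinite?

indefinite

Row-reducing A symmetrically gives the diagonal entries -1, 5, -9, -2/9.
That gives 1 positive, 3 negative pivots.
Hence Q is indefinite.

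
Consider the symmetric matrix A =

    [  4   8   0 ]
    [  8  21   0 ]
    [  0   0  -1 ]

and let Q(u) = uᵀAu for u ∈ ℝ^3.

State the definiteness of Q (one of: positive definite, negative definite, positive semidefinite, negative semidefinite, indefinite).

indefinite

Congruent diagonalization of A (simultaneous row and column reduction) yields pivots 4, 5, -1.
That gives 2 positive, 1 negative pivots.
Hence Q is indefinite.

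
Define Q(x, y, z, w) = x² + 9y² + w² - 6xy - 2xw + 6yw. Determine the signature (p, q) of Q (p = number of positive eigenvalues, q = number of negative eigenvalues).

(1, 0)

The associated matrix is A = [[1, -3, 0, -1], [-3, 9, 0, 3], [0, 0, 0, 0], [-1, 3, 0, 1]].
Applying the same elementary operations to the rows and columns of A produces a congruent diagonal matrix with entries 1, 0, 0, 0.
That gives 1 positive, 3 zero pivots.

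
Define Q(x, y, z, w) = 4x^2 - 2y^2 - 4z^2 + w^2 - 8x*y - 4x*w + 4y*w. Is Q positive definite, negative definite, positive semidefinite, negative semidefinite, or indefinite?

Write A = [[4, -4, 0, -2], [-4, -2, 0, 2], [0, 0, -4, 0], [-2, 2, 0, 1]].
Applying the same elementary operations to the rows and columns of A produces a congruent diagonal matrix with entries 4, -6, -4, 0.
Counting signs: 1 positive, 2 negative, 1 zero.
Hence Q is indefinite.

indefinite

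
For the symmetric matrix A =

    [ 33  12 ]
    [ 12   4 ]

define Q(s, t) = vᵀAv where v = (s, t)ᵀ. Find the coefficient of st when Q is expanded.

24

The coefficient of st is A[1,2] + A[2,1] = 2·12 = 24.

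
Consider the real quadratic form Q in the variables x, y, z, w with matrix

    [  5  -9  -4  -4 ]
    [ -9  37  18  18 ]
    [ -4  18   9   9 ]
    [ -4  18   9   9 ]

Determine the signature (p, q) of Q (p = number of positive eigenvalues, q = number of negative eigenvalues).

(3, 0)

Symmetric row and column elimination reduces A to a congruent diagonal form with pivots 5, 104/5, 5/26, 0.
So there are 3 positive, 1 zero pivots.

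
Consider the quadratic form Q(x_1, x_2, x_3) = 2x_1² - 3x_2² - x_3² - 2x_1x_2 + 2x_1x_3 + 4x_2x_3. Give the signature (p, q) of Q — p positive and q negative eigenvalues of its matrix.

(2, 1)

Write A = [[2, -1, 1], [-1, -3, 2], [1, 2, -1]].
Symmetric row and column elimination reduces A to a congruent diagonal form with pivots 2, -7/2, 2/7.
Counting signs: 2 positive, 1 negative.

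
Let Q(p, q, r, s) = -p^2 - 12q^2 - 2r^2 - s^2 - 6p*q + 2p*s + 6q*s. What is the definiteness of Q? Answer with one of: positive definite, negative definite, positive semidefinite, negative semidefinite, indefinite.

negative semidefinite

The symmetric matrix is A = [[-1, -3, 0, 1], [-3, -12, 0, 3], [0, 0, -2, 0], [1, 3, 0, -1]].
Symmetric row and column elimination reduces A to a congruent diagonal form with pivots -1, -3, -2, 0.
Counting signs: 3 negative, 1 zero.
Hence Q is negative semidefinite.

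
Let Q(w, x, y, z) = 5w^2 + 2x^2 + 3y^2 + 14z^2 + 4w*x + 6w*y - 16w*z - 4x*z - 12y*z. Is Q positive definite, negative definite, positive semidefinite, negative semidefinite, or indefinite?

positive semidefinite

The associated matrix is A = [[5, 2, 3, -8], [2, 2, 0, -2], [3, 0, 3, -6], [-8, -2, -6, 14]].
Applying the same elementary operations to the rows and columns of A produces a congruent diagonal matrix with entries 5, 6/5, 0, 0.
So there are 2 positive, 2 zero pivots.
Hence Q is positive semidefinite.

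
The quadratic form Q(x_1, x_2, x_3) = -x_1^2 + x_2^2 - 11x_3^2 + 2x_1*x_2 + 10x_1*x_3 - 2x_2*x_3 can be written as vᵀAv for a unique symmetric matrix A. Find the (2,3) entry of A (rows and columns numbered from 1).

The coefficient of x_2·x_3 in Q is -2. For a symmetric A this equals A[2,3] + A[3,2] = 2·A[2,3].
So A[2,3] = -2/2 = -1.

-1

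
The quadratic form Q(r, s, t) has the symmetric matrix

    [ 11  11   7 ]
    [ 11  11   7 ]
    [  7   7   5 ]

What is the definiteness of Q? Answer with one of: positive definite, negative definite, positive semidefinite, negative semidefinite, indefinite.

positive semidefinite

Applying the same elementary operations to the rows and columns of A produces a congruent diagonal matrix with entries 11, 0, 6/11.
So there are 2 positive, 1 zero pivots.
Hence Q is positive semidefinite.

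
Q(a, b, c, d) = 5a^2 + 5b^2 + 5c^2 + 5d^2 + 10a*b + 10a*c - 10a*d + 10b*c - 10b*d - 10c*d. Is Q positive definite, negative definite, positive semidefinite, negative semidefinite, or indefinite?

The symmetric matrix is A = [[5, 5, 5, -5], [5, 5, 5, -5], [5, 5, 5, -5], [-5, -5, -5, 5]].
Congruent diagonalization of A (simultaneous row and column reduction) yields pivots 5, 0, 0, 0.
So there are 1 positive, 3 zero pivots.
Hence Q is positive semidefinite.

positive semidefinite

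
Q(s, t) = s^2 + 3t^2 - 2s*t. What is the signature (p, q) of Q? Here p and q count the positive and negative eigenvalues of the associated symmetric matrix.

(2, 0)

The symmetric matrix is A = [[1, -1], [-1, 3]].
Congruent diagonalization of A (simultaneous row and column reduction) yields pivots 1, 2.
So there are 2 positive pivots.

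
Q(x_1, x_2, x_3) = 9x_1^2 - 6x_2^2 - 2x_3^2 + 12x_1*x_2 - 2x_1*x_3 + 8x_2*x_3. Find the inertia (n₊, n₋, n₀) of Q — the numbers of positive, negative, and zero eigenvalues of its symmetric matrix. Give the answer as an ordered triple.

(2, 1, 0)

Write A = [[9, 6, -1], [6, -6, 4], [-1, 4, -2]].
An LDLᵀ factorisation of A has diagonal entries 9, -10, 1/15.
Counting signs: 2 positive, 1 negative.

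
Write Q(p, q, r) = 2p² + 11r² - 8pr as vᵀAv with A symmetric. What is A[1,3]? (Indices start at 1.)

The coefficient of p·r in Q is -8. For a symmetric A this equals A[1,3] + A[3,1] = 2·A[1,3].
So A[1,3] = -8/2 = -4.

-4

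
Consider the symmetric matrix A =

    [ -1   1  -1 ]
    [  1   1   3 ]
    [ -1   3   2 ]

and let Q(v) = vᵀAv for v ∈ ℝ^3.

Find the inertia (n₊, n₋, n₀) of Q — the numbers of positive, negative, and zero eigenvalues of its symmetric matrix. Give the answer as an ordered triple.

Symmetric row and column elimination reduces A to a congruent diagonal form with pivots -1, 2, 1.
That gives 2 positive, 1 negative pivots.

(2, 1, 0)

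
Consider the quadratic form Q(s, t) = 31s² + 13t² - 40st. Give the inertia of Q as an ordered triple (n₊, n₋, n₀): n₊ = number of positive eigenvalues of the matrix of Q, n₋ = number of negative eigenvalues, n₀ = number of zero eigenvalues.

(2, 0, 0)

The associated matrix is A = [[31, -20], [-20, 13]].
Congruent diagonalization of A (simultaneous row and column reduction) yields pivots 31, 3/31.
So there are 2 positive pivots.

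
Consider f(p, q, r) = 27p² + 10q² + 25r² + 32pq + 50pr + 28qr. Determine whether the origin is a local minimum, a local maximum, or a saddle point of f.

local minimum

The Hessian at the origin is H = [[54, 32, 50], [32, 20, 28], [50, 28, 50]].
Symmetric row and column elimination reduces H to a congruent diagonal form with pivots 54, 28/27, 8/7.
Counting signs: 3 positive.
H is positive definite, so the origin is a strict local minimum.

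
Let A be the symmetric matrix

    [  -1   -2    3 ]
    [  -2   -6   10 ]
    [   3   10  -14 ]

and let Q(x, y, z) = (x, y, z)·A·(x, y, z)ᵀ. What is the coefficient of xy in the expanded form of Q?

The coefficient of xy is A[1,2] + A[2,1] = 2·(-2) = -4.

-4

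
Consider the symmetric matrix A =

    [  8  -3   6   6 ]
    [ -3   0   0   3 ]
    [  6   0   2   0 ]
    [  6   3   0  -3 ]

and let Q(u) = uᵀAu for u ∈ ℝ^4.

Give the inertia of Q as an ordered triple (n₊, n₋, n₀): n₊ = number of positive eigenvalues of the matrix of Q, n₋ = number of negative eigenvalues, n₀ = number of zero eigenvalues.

(2, 2, 0)

Applying the same elementary operations to the rows and columns of A produces a congruent diagonal matrix with entries 8, -9/8, 2, -1.
That gives 2 positive, 2 negative pivots.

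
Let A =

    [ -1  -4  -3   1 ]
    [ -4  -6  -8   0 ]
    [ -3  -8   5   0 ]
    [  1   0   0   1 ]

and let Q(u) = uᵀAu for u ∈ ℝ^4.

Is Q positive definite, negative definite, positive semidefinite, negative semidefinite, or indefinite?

Symmetric row and column elimination reduces A to a congruent diagonal form with pivots -1, 10, 62/5, 15/62.
So there are 3 positive, 1 negative pivots.
Hence Q is indefinite.

indefinite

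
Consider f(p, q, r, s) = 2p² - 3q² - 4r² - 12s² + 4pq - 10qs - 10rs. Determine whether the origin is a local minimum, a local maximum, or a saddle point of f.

saddle point

The Hessian at the origin is H = [[4, 4, 0, 0], [4, -6, 0, -10], [0, 0, -8, -10], [0, -10, -10, -24]].
Row-reducing H symmetrically gives the diagonal entries 4, -10, -8, -3/2.
That gives 1 positive, 3 negative pivots.
H is indefinite, so the origin is a saddle point.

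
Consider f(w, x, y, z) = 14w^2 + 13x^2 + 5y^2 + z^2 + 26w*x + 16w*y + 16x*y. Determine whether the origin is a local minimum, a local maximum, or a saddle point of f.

local minimum

The Hessian at the origin is H = [[28, 26, 16, 0], [26, 26, 16, 0], [16, 16, 10, 0], [0, 0, 0, 2]].
Congruent diagonalization of H (simultaneous row and column reduction) yields pivots 28, 13/7, 2/13, 2.
Counting signs: 4 positive.
H is positive definite, so the origin is a strict local minimum.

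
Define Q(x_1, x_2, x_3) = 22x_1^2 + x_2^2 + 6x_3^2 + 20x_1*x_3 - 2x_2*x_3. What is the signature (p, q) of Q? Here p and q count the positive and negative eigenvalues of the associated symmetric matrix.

(3, 0)

The symmetric matrix is A = [[22, 0, 10], [0, 1, -1], [10, -1, 6]].
Applying the same elementary operations to the rows and columns of A produces a congruent diagonal matrix with entries 22, 1, 5/11.
Counting signs: 3 positive.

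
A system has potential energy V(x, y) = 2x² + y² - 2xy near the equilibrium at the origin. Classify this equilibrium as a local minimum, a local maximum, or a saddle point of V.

The Hessian at the origin is H = [[4, -2], [-2, 2]].
det H = 4·2 − (-2)² = 4 > 0 and H[1,1] = 4 > 0, so H is positive definite.
Therefore the origin is a local minimum.

local minimum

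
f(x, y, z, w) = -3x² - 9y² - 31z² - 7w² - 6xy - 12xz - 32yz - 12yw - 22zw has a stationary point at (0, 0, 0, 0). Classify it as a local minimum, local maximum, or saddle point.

local maximum

The Hessian at the origin is H = [[-6, -6, -12, 0], [-6, -18, -32, -12], [-12, -32, -62, -22], [0, -12, -22, -14]].
Row-reducing H symmetrically gives the diagonal entries -6, -12, -14/3, -8/7.
So there are 4 negative pivots.
H is negative definite, so the origin is a strict local maximum.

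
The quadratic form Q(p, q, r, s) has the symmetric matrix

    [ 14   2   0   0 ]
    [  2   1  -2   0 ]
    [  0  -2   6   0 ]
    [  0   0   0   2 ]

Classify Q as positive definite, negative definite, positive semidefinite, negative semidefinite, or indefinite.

Leading principal minors: Δ_1 = 14, Δ_2 = 10, Δ_3 = 4, Δ_4 = 8.
All leading principal minors are positive, so by Sylvester's criterion Q is positive definite.

positive definite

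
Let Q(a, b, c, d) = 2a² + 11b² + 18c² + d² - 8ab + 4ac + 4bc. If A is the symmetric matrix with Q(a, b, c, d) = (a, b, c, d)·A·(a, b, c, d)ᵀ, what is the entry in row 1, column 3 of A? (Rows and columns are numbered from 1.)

2

The coefficient of a·c in Q is 4. For a symmetric A this equals A[1,3] + A[3,1] = 2·A[1,3].
So A[1,3] = 4/2 = 2.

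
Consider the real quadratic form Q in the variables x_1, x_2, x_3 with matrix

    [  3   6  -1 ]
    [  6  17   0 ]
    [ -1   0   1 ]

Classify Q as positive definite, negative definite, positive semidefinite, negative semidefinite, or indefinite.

indefinite

An LDLᵀ factorisation of A has diagonal entries 3, 5, -2/15.
So there are 2 positive, 1 negative pivots.
Hence Q is indefinite.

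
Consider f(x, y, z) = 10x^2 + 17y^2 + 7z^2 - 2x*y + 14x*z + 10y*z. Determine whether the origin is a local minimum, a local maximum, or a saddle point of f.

The Hessian at the origin is H = [[20, -2, 14], [-2, 34, 10], [14, 10, 14]].
An LDLᵀ factorisation of H has diagonal entries 20, 169/5, 60/169.
Counting signs: 3 positive.
H is positive definite, so the origin is a strict local minimum.

local minimum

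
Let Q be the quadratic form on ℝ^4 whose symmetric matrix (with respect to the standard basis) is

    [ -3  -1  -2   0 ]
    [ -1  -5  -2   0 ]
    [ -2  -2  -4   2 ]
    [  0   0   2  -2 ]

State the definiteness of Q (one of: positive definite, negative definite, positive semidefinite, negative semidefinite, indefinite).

negative definite

Leading principal minors: Δ_1 = -3, Δ_2 = 14, Δ_3 = -32, Δ_4 = 8.
The signs alternate starting with Δ_1 < 0, so by Sylvester's criterion Q is negative definite.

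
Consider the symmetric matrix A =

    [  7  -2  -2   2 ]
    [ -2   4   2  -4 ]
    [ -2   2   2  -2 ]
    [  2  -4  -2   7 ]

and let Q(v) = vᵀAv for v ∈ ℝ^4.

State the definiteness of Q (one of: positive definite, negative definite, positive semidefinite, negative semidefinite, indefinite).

Leading principal minors: Δ_1 = 7, Δ_2 = 24, Δ_3 = 20, Δ_4 = 60.
All leading principal minors are positive, so by Sylvester's criterion Q is positive definite.

positive definite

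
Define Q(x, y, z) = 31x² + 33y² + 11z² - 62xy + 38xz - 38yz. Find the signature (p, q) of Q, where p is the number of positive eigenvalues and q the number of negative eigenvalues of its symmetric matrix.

Write A = [[31, -31, 19], [-31, 33, -19], [19, -19, 11]].
Symmetric row and column elimination reduces A to a congruent diagonal form with pivots 31, 2, -20/31.
Counting signs: 2 positive, 1 negative.

(2, 1)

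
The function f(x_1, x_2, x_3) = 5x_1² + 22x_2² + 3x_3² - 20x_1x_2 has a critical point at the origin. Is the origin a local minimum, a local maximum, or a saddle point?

The Hessian at the origin is H = [[10, -20, 0], [-20, 44, 0], [0, 0, 6]].
Applying the same elementary operations to the rows and columns of H produces a congruent diagonal matrix with entries 10, 4, 6.
Counting signs: 3 positive.
H is positive definite, so the origin is a strict local minimum.

local minimum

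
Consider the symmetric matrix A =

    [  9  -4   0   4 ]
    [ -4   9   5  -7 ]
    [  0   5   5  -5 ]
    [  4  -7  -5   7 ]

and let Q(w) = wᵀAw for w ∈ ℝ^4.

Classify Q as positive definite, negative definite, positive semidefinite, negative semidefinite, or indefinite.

positive definite

Leading principal minors: Δ_1 = 9, Δ_2 = 65, Δ_3 = 100, Δ_4 = 20.
All leading principal minors are positive, so by Sylvester's criterion Q is positive definite.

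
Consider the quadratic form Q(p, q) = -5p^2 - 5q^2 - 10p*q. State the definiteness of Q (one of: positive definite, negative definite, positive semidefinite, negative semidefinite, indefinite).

negative semidefinite

The symmetric matrix is A = [[-5, -5], [-5, -5]].
Applying the same elementary operations to the rows and columns of A produces a congruent diagonal matrix with entries -5, 0.
That gives 1 negative, 1 zero pivots.
Hence Q is negative semidefinite.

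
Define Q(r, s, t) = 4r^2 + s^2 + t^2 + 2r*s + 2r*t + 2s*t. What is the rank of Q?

2

The symmetric matrix is A = [[4, 1, 1], [1, 1, 1], [1, 1, 1]].
Applying the same elementary operations to the rows and columns of A produces a congruent diagonal matrix with entries 4, 3/4, 0.
That gives 2 positive, 1 zero pivots.
The rank is the number of nonzero pivots: 2.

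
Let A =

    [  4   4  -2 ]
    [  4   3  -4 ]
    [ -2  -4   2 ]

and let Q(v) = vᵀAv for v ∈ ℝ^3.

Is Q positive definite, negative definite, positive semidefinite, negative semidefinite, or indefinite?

Row-reducing A symmetrically gives the diagonal entries 4, -1, 5.
Counting signs: 2 positive, 1 negative.
Hence Q is indefinite.

indefinite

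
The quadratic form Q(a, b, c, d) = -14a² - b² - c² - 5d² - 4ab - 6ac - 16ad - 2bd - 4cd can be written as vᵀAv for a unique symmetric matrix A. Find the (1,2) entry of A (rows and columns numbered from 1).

-2

The coefficient of a·b in Q is -4. For a symmetric A this equals A[1,2] + A[2,1] = 2·A[1,2].
So A[1,2] = -4/2 = -2.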